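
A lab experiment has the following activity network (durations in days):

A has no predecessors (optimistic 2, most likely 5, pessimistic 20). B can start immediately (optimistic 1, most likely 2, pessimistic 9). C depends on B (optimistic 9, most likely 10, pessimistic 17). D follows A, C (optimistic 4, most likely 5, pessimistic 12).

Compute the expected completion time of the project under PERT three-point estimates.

20 days

te_A = (2 + 4·5 + 20)/6 = 42/6 = 7
te_B = (1 + 4·2 + 9)/6 = 18/6 = 3
te_C = (9 + 4·10 + 17)/6 = 66/6 = 11
te_D = (4 + 4·5 + 12)/6 = 36/6 = 6

Forward pass:
ES_A = 0; EF_A = 7
ES_B = 0; EF_B = 3
ES_C = 3; EF_C = 3+11 = 14
ES_D = max(EF_A=7, EF_C=14) = 14; EF_D = 14+6 = 20
Expected project duration μ = 20 days. Critical path: B → C → D.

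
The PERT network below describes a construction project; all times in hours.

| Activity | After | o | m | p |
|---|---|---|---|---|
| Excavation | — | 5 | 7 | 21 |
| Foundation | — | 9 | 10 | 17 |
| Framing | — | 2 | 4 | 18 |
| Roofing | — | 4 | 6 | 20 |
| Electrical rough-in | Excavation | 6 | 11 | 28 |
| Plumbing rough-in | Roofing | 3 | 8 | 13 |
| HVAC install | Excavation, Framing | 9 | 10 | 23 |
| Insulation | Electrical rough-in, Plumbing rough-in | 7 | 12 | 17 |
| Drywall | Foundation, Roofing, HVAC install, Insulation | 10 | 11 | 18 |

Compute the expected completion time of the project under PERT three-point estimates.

te_Excavation = (5 + 4·7 + 21)/6 = 54/6 = 9
te_Foundation = (9 + 4·10 + 17)/6 = 66/6 = 11
te_Framing = (2 + 4·4 + 18)/6 = 36/6 = 6
te_Roofing = (4 + 4·6 + 20)/6 = 48/6 = 8
te_Electrical rough-in = (6 + 4·11 + 28)/6 = 78/6 = 13
te_Plumbing rough-in = (3 + 4·8 + 13)/6 = 48/6 = 8
te_HVAC install = (9 + 4·10 + 23)/6 = 72/6 = 12
te_Insulation = (7 + 4·12 + 17)/6 = 72/6 = 12
te_Drywall = (10 + 4·11 + 18)/6 = 72/6 = 12

Forward pass:
ES_Excavation = 0; EF_Excavation = 9
ES_Foundation = 0; EF_Foundation = 11
ES_Framing = 0; EF_Framing = 6
ES_Roofing = 0; EF_Roofing = 8
ES_Electrical rough-in = 9; EF_Electrical rough-in = 9+13 = 22
ES_Plumbing rough-in = 8; EF_Plumbing rough-in = 8+8 = 16
ES_HVAC install = max(EF_Excavation=9, EF_Framing=6) = 9; EF_HVAC install = 9+12 = 21
ES_Insulation = max(EF_Electrical rough-in=22, EF_Plumbing rough-in=16) = 22; EF_Insulation = 22+12 = 34
ES_Drywall = max(EF_Foundation=11, EF_Roofing=8, EF_HVAC install=21, EF_Insulation=34) = 34; EF_Drywall = 34+12 = 46
Expected project duration μ = 46 hours. Critical path: Excavation → Electrical rough-in → Insulation → Drywall.

46 hours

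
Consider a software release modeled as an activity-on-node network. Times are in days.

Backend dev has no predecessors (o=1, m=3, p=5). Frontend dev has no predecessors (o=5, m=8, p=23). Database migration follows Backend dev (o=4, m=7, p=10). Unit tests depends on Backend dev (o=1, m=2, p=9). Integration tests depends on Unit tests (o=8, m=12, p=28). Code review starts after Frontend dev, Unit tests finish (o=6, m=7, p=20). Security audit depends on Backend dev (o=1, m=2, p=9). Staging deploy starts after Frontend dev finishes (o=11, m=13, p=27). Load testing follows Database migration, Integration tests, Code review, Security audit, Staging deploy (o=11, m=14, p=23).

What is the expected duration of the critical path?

te_Backend dev = (1 + 4·3 + 5)/6 = 18/6 = 3
te_Frontend dev = (5 + 4·8 + 23)/6 = 60/6 = 10
te_Database migration = (4 + 4·7 + 10)/6 = 42/6 = 7
te_Unit tests = (1 + 4·2 + 9)/6 = 18/6 = 3
te_Integration tests = (8 + 4·12 + 28)/6 = 84/6 = 14
te_Code review = (6 + 4·7 + 20)/6 = 54/6 = 9
te_Security audit = (1 + 4·2 + 9)/6 = 18/6 = 3
te_Staging deploy = (11 + 4·13 + 27)/6 = 90/6 = 15
te_Load testing = (11 + 4·14 + 23)/6 = 90/6 = 15

Forward pass:
ES_Backend dev = 0; EF_Backend dev = 3
ES_Frontend dev = 0; EF_Frontend dev = 10
ES_Database migration = 3; EF_Database migration = 3+7 = 10
ES_Unit tests = 3; EF_Unit tests = 3+3 = 6
ES_Integration tests = 6; EF_Integration tests = 6+14 = 20
ES_Code review = max(EF_Frontend dev=10, EF_Unit tests=6) = 10; EF_Code review = 10+9 = 19
ES_Security audit = 3; EF_Security audit = 3+3 = 6
ES_Staging deploy = 10; EF_Staging deploy = 10+15 = 25
ES_Load testing = max(EF_Database migration=10, EF_Integration tests=20, EF_Code review=19, EF_Security audit=6, EF_Staging deploy=25) = 25; EF_Load testing = 25+15 = 40
Expected project duration μ = 40 days. Critical path: Frontend dev → Staging deploy → Load testing.

40 days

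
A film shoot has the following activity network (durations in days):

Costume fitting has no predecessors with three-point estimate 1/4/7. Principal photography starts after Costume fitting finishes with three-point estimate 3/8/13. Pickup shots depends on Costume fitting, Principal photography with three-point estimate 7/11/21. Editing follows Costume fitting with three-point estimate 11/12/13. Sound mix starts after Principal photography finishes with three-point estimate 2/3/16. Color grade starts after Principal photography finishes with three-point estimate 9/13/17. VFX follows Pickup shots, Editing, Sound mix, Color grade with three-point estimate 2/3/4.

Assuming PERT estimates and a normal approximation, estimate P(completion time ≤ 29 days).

te_Costume fitting = (1 + 4·4 + 7)/6 = 24/6 = 4; σ²_Costume fitting = ((7−1)/6)² = 1.000
te_Principal photography = (3 + 4·8 + 13)/6 = 48/6 = 8; σ²_Principal photography = ((13−3)/6)² = 2.778
te_Pickup shots = (7 + 4·11 + 21)/6 = 72/6 = 12; σ²_Pickup shots = ((21−7)/6)² = 5.444
te_Editing = (11 + 4·12 + 13)/6 = 72/6 = 12; σ²_Editing = ((13−11)/6)² = 0.111
te_Sound mix = (2 + 4·3 + 16)/6 = 30/6 = 5; σ²_Sound mix = ((16−2)/6)² = 5.444
te_Color grade = (9 + 4·13 + 17)/6 = 78/6 = 13; σ²_Color grade = ((17−9)/6)² = 1.778
te_VFX = (2 + 4·3 + 4)/6 = 18/6 = 3; σ²_VFX = ((4−2)/6)² = 0.111

Forward pass:
ES_Costume fitting = 0; EF_Costume fitting = 4
ES_Principal photography = 4; EF_Principal photography = 4+8 = 12
ES_Pickup shots = max(EF_Costume fitting=4, EF_Principal photography=12) = 12; EF_Pickup shots = 12+12 = 24
ES_Editing = 4; EF_Editing = 4+12 = 16
ES_Sound mix = 12; EF_Sound mix = 12+5 = 17
ES_Color grade = 12; EF_Color grade = 12+13 = 25
ES_VFX = max(EF_Pickup shots=24, EF_Editing=16, EF_Sound mix=17, EF_Color grade=25) = 25; EF_VFX = 25+3 = 28
Expected project duration μ = 28 days. Critical path: Costume fitting → Principal photography → Color grade → VFX.

Variance along critical path = 1.000 + 2.778 + 1.778 + 0.111 = 5.667; σ = √5.667 = 2.380 days.
Z = (29 − 28) / 2.380 = 0.420
P(T ≤ 29) = Φ(0.420) ≈ 0.663

0.663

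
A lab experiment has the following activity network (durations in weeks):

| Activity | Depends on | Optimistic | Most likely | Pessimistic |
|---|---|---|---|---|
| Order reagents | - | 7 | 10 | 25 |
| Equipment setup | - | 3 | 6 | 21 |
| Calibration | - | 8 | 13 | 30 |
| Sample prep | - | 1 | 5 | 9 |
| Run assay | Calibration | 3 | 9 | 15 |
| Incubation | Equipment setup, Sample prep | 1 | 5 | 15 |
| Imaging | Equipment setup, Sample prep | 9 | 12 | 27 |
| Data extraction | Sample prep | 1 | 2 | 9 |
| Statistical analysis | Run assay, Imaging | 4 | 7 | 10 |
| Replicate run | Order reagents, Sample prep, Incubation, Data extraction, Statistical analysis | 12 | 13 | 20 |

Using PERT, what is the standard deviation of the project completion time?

te_Order reagents = (7 + 4·10 + 25)/6 = 72/6 = 12; σ²_Order reagents = ((25−7)/6)² = 9.000
te_Equipment setup = (3 + 4·6 + 21)/6 = 48/6 = 8; σ²_Equipment setup = ((21−3)/6)² = 9.000
te_Calibration = (8 + 4·13 + 30)/6 = 90/6 = 15; σ²_Calibration = ((30−8)/6)² = 13.444
te_Sample prep = (1 + 4·5 + 9)/6 = 30/6 = 5; σ²_Sample prep = ((9−1)/6)² = 1.778
te_Run assay = (3 + 4·9 + 15)/6 = 54/6 = 9; σ²_Run assay = ((15−3)/6)² = 4.000
te_Incubation = (1 + 4·5 + 15)/6 = 36/6 = 6; σ²_Incubation = ((15−1)/6)² = 5.444
te_Imaging = (9 + 4·12 + 27)/6 = 84/6 = 14; σ²_Imaging = ((27−9)/6)² = 9.000
te_Data extraction = (1 + 4·2 + 9)/6 = 18/6 = 3; σ²_Data extraction = ((9−1)/6)² = 1.778
te_Statistical analysis = (4 + 4·7 + 10)/6 = 42/6 = 7; σ²_Statistical analysis = ((10−4)/6)² = 1.000
te_Replicate run = (12 + 4·13 + 20)/6 = 84/6 = 14; σ²_Replicate run = ((20−12)/6)² = 1.778

Forward pass:
ES_Order reagents = 0; EF_Order reagents = 12
ES_Equipment setup = 0; EF_Equipment setup = 8
ES_Calibration = 0; EF_Calibration = 15
ES_Sample prep = 0; EF_Sample prep = 5
ES_Run assay = 15; EF_Run assay = 15+9 = 24
ES_Incubation = max(EF_Equipment setup=8, EF_Sample prep=5) = 8; EF_Incubation = 8+6 = 14
ES_Imaging = max(EF_Equipment setup=8, EF_Sample prep=5) = 8; EF_Imaging = 8+14 = 22
ES_Data extraction = 5; EF_Data extraction = 5+3 = 8
ES_Statistical analysis = max(EF_Run assay=24, EF_Imaging=22) = 24; EF_Statistical analysis = 24+7 = 31
ES_Replicate run = max(EF_Order reagents=12, EF_Sample prep=5, EF_Incubation=14, EF_Data extraction=8, EF_Statistical analysis=31) = 31; EF_Replicate run = 31+14 = 45
Expected project duration μ = 45 weeks. Critical path: Calibration → Run assay → Statistical analysis → Replicate run.

Variance along critical path = 13.444 + 4.000 + 1.000 + 1.778 = 20.222
σ = √20.222 = 4.497 weeks

4.50 weeks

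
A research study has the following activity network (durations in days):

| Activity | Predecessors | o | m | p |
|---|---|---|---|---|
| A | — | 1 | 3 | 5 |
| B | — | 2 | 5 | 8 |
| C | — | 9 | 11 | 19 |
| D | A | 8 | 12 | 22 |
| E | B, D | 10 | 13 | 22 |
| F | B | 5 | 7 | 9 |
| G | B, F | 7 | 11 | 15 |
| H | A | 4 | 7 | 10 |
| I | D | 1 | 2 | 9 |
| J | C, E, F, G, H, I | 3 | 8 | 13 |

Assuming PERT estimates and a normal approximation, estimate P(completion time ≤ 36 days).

0.287

te_A = (1 + 4·3 + 5)/6 = 18/6 = 3; σ²_A = ((5−1)/6)² = 0.444
te_B = (2 + 4·5 + 8)/6 = 30/6 = 5; σ²_B = ((8−2)/6)² = 1.000
te_C = (9 + 4·11 + 19)/6 = 72/6 = 12; σ²_C = ((19−9)/6)² = 2.778
te_D = (8 + 4·12 + 22)/6 = 78/6 = 13; σ²_D = ((22−8)/6)² = 5.444
te_E = (10 + 4·13 + 22)/6 = 84/6 = 14; σ²_E = ((22−10)/6)² = 4.000
te_F = (5 + 4·7 + 9)/6 = 42/6 = 7; σ²_F = ((9−5)/6)² = 0.444
te_G = (7 + 4·11 + 15)/6 = 66/6 = 11; σ²_G = ((15−7)/6)² = 1.778
te_H = (4 + 4·7 + 10)/6 = 42/6 = 7; σ²_H = ((10−4)/6)² = 1.000
te_I = (1 + 4·2 + 9)/6 = 18/6 = 3; σ²_I = ((9−1)/6)² = 1.778
te_J = (3 + 4·8 + 13)/6 = 48/6 = 8; σ²_J = ((13−3)/6)² = 2.778

Forward pass:
ES_A = 0; EF_A = 3
ES_B = 0; EF_B = 5
ES_C = 0; EF_C = 12
ES_D = 3; EF_D = 3+13 = 16
ES_E = max(EF_B=5, EF_D=16) = 16; EF_E = 16+14 = 30
ES_F = 5; EF_F = 5+7 = 12
ES_G = max(EF_B=5, EF_F=12) = 12; EF_G = 12+11 = 23
ES_H = 3; EF_H = 3+7 = 10
ES_I = 16; EF_I = 16+3 = 19
ES_J = max(EF_C=12, EF_E=30, EF_F=12, EF_G=23, EF_H=10, EF_I=19) = 30; EF_J = 30+8 = 38
Expected project duration μ = 38 days. Critical path: A → D → E → J.

Variance along critical path = 0.444 + 5.444 + 4.000 + 2.778 = 12.667; σ = √12.667 = 3.559 days.
Z = (36 − 38) / 3.559 = -0.562
P(T ≤ 36) = Φ(-0.562) ≈ 0.287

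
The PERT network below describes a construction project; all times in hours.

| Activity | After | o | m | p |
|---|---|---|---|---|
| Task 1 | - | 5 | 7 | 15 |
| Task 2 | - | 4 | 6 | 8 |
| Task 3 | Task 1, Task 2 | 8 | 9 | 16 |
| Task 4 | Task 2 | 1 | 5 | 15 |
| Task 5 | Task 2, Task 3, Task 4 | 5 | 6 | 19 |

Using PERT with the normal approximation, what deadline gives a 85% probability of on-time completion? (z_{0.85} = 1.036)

29.3 hours

te_Task 1 = (5 + 4·7 + 15)/6 = 48/6 = 8; σ²_Task 1 = ((15−5)/6)² = 2.778
te_Task 2 = (4 + 4·6 + 8)/6 = 36/6 = 6; σ²_Task 2 = ((8−4)/6)² = 0.444
te_Task 3 = (8 + 4·9 + 16)/6 = 60/6 = 10; σ²_Task 3 = ((16−8)/6)² = 1.778
te_Task 4 = (1 + 4·5 + 15)/6 = 36/6 = 6; σ²_Task 4 = ((15−1)/6)² = 5.444
te_Task 5 = (5 + 4·6 + 19)/6 = 48/6 = 8; σ²_Task 5 = ((19−5)/6)² = 5.444

Forward pass:
ES_Task 1 = 0; EF_Task 1 = 8
ES_Task 2 = 0; EF_Task 2 = 6
ES_Task 3 = max(EF_Task 1=8, EF_Task 2=6) = 8; EF_Task 3 = 8+10 = 18
ES_Task 4 = 6; EF_Task 4 = 6+6 = 12
ES_Task 5 = max(EF_Task 2=6, EF_Task 3=18, EF_Task 4=12) = 18; EF_Task 5 = 18+8 = 26
Expected project duration μ = 26 hours. Critical path: Task 1 → Task 3 → Task 5.

Variance along critical path = 2.778 + 1.778 + 5.444 = 10.000; σ = 3.162 hours.
D = μ + z·σ = 26 + 1.036·3.162 = 29.3 hours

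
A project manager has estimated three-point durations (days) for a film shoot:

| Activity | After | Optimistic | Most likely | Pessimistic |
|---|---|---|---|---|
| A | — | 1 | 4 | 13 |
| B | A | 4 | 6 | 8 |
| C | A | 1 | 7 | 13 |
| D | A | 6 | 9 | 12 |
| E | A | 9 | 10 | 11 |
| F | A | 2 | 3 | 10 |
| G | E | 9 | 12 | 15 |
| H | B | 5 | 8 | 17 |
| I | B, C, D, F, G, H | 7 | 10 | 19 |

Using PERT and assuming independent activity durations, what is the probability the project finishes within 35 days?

te_A = (1 + 4·4 + 13)/6 = 30/6 = 5; σ²_A = ((13−1)/6)² = 4.000
te_B = (4 + 4·6 + 8)/6 = 36/6 = 6; σ²_B = ((8−4)/6)² = 0.444
te_C = (1 + 4·7 + 13)/6 = 42/6 = 7; σ²_C = ((13−1)/6)² = 4.000
te_D = (6 + 4·9 + 12)/6 = 54/6 = 9; σ²_D = ((12−6)/6)² = 1.000
te_E = (9 + 4·10 + 11)/6 = 60/6 = 10; σ²_E = ((11−9)/6)² = 0.111
te_F = (2 + 4·3 + 10)/6 = 24/6 = 4; σ²_F = ((10−2)/6)² = 1.778
te_G = (9 + 4·12 + 15)/6 = 72/6 = 12; σ²_G = ((15−9)/6)² = 1.000
te_H = (5 + 4·8 + 17)/6 = 54/6 = 9; σ²_H = ((17−5)/6)² = 4.000
te_I = (7 + 4·10 + 19)/6 = 66/6 = 11; σ²_I = ((19−7)/6)² = 4.000

Forward pass:
ES_A = 0; EF_A = 5
ES_B = 5; EF_B = 5+6 = 11
ES_C = 5; EF_C = 5+7 = 12
ES_D = 5; EF_D = 5+9 = 14
ES_E = 5; EF_E = 5+10 = 15
ES_F = 5; EF_F = 5+4 = 9
ES_G = 15; EF_G = 15+12 = 27
ES_H = 11; EF_H = 11+9 = 20
ES_I = max(EF_B=11, EF_C=12, EF_D=14, EF_F=9, EF_G=27, EF_H=20) = 27; EF_I = 27+11 = 38
Expected project duration μ = 38 days. Critical path: A → E → G → I.

Variance along critical path = 4.000 + 0.111 + 1.000 + 4.000 = 9.111; σ = √9.111 = 3.018 days.
Z = (35 − 38) / 3.018 = -0.994
P(T ≤ 35) = Φ(-0.994) ≈ 0.160

0.160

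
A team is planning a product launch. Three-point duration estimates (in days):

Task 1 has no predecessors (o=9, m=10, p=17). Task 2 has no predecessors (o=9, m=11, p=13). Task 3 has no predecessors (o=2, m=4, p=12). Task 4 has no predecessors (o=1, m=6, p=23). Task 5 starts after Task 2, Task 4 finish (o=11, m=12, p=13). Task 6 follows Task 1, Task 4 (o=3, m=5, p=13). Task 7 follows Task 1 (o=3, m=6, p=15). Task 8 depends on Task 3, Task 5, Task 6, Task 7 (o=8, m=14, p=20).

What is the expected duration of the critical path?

37 days

te_Task 1 = (9 + 4·10 + 17)/6 = 66/6 = 11
te_Task 2 = (9 + 4·11 + 13)/6 = 66/6 = 11
te_Task 3 = (2 + 4·4 + 12)/6 = 30/6 = 5
te_Task 4 = (1 + 4·6 + 23)/6 = 48/6 = 8
te_Task 5 = (11 + 4·12 + 13)/6 = 72/6 = 12
te_Task 6 = (3 + 4·5 + 13)/6 = 36/6 = 6
te_Task 7 = (3 + 4·6 + 15)/6 = 42/6 = 7
te_Task 8 = (8 + 4·14 + 20)/6 = 84/6 = 14

Forward pass:
ES_Task 1 = 0; EF_Task 1 = 11
ES_Task 2 = 0; EF_Task 2 = 11
ES_Task 3 = 0; EF_Task 3 = 5
ES_Task 4 = 0; EF_Task 4 = 8
ES_Task 5 = max(EF_Task 2=11, EF_Task 4=8) = 11; EF_Task 5 = 11+12 = 23
ES_Task 6 = max(EF_Task 1=11, EF_Task 4=8) = 11; EF_Task 6 = 11+6 = 17
ES_Task 7 = 11; EF_Task 7 = 11+7 = 18
ES_Task 8 = max(EF_Task 3=5, EF_Task 5=23, EF_Task 6=17, EF_Task 7=18) = 23; EF_Task 8 = 23+14 = 37
Expected project duration μ = 37 days. Critical path: Task 2 → Task 5 → Task 8.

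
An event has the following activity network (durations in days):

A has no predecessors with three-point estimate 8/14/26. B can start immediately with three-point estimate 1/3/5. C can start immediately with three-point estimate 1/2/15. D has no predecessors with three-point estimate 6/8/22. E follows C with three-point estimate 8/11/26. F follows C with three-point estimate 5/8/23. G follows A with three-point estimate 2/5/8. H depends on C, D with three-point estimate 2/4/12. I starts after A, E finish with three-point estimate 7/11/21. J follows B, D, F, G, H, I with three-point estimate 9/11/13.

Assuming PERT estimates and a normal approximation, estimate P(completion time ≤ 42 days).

0.671

te_A = (8 + 4·14 + 26)/6 = 90/6 = 15; σ²_A = ((26−8)/6)² = 9.000
te_B = (1 + 4·3 + 5)/6 = 18/6 = 3; σ²_B = ((5−1)/6)² = 0.444
te_C = (1 + 4·2 + 15)/6 = 24/6 = 4; σ²_C = ((15−1)/6)² = 5.444
te_D = (6 + 4·8 + 22)/6 = 60/6 = 10; σ²_D = ((22−6)/6)² = 7.111
te_E = (8 + 4·11 + 26)/6 = 78/6 = 13; σ²_E = ((26−8)/6)² = 9.000
te_F = (5 + 4·8 + 23)/6 = 60/6 = 10; σ²_F = ((23−5)/6)² = 9.000
te_G = (2 + 4·5 + 8)/6 = 30/6 = 5; σ²_G = ((8−2)/6)² = 1.000
te_H = (2 + 4·4 + 12)/6 = 30/6 = 5; σ²_H = ((12−2)/6)² = 2.778
te_I = (7 + 4·11 + 21)/6 = 72/6 = 12; σ²_I = ((21−7)/6)² = 5.444
te_J = (9 + 4·11 + 13)/6 = 66/6 = 11; σ²_J = ((13−9)/6)² = 0.444

Forward pass:
ES_A = 0; EF_A = 15
ES_B = 0; EF_B = 3
ES_C = 0; EF_C = 4
ES_D = 0; EF_D = 10
ES_E = 4; EF_E = 4+13 = 17
ES_F = 4; EF_F = 4+10 = 14
ES_G = 15; EF_G = 15+5 = 20
ES_H = max(EF_C=4, EF_D=10) = 10; EF_H = 10+5 = 15
ES_I = max(EF_A=15, EF_E=17) = 17; EF_I = 17+12 = 29
ES_J = max(EF_B=3, EF_D=10, EF_F=14, EF_G=20, EF_H=15, EF_I=29) = 29; EF_J = 29+11 = 40
Expected project duration μ = 40 days. Critical path: C → E → I → J.

Variance along critical path = 5.444 + 9.000 + 5.444 + 0.444 = 20.333; σ = √20.333 = 4.509 days.
Z = (42 − 40) / 4.509 = 0.444
P(T ≤ 42) = Φ(0.444) ≈ 0.671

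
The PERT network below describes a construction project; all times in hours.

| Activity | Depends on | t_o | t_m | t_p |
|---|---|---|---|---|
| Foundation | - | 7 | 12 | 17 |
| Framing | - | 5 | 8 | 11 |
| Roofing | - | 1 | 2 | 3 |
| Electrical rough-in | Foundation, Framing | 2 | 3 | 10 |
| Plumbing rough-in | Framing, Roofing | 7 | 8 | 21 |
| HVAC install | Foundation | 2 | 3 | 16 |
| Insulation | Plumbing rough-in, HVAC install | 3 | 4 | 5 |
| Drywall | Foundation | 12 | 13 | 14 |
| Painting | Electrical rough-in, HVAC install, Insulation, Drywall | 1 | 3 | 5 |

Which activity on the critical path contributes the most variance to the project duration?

Foundation

te_Foundation = (7 + 4·12 + 17)/6 = 72/6 = 12; σ²_Foundation = ((17−7)/6)² = 2.778
te_Framing = (5 + 4·8 + 11)/6 = 48/6 = 8; σ²_Framing = ((11−5)/6)² = 1.000
te_Roofing = (1 + 4·2 + 3)/6 = 12/6 = 2; σ²_Roofing = ((3−1)/6)² = 0.111
te_Electrical rough-in = (2 + 4·3 + 10)/6 = 24/6 = 4; σ²_Electrical rough-in = ((10−2)/6)² = 1.778
te_Plumbing rough-in = (7 + 4·8 + 21)/6 = 60/6 = 10; σ²_Plumbing rough-in = ((21−7)/6)² = 5.444
te_HVAC install = (2 + 4·3 + 16)/6 = 30/6 = 5; σ²_HVAC install = ((16−2)/6)² = 5.444
te_Insulation = (3 + 4·4 + 5)/6 = 24/6 = 4; σ²_Insulation = ((5−3)/6)² = 0.111
te_Drywall = (12 + 4·13 + 14)/6 = 78/6 = 13; σ²_Drywall = ((14−12)/6)² = 0.111
te_Painting = (1 + 4·3 + 5)/6 = 18/6 = 3; σ²_Painting = ((5−1)/6)² = 0.444

Forward pass:
ES_Foundation = 0; EF_Foundation = 12
ES_Framing = 0; EF_Framing = 8
ES_Roofing = 0; EF_Roofing = 2
ES_Electrical rough-in = max(EF_Foundation=12, EF_Framing=8) = 12; EF_Electrical rough-in = 12+4 = 16
ES_Plumbing rough-in = max(EF_Framing=8, EF_Roofing=2) = 8; EF_Plumbing rough-in = 8+10 = 18
ES_HVAC install = 12; EF_HVAC install = 12+5 = 17
ES_Insulation = max(EF_Plumbing rough-in=18, EF_HVAC install=17) = 18; EF_Insulation = 18+4 = 22
ES_Drywall = 12; EF_Drywall = 12+13 = 25
ES_Painting = max(EF_Electrical rough-in=16, EF_HVAC install=17, EF_Insulation=22, EF_Drywall=25) = 25; EF_Painting = 25+3 = 28
Expected project duration μ = 28 hours. Critical path: Foundation → Drywall → Painting.

Variances on critical path: σ²_Foundation=2.778, σ²_Drywall=0.111, σ²_Painting=0.444.
Largest is σ²_Foundation = 2.778.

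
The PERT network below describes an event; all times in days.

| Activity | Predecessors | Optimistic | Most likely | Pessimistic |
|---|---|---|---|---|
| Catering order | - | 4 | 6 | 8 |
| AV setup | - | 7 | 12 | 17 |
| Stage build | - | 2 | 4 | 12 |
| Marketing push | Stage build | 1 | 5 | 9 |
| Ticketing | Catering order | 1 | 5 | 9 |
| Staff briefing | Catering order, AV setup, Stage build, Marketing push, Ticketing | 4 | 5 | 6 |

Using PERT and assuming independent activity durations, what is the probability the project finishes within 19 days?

te_Catering order = (4 + 4·6 + 8)/6 = 36/6 = 6; σ²_Catering order = ((8−4)/6)² = 0.444
te_AV setup = (7 + 4·12 + 17)/6 = 72/6 = 12; σ²_AV setup = ((17−7)/6)² = 2.778
te_Stage build = (2 + 4·4 + 12)/6 = 30/6 = 5; σ²_Stage build = ((12−2)/6)² = 2.778
te_Marketing push = (1 + 4·5 + 9)/6 = 30/6 = 5; σ²_Marketing push = ((9−1)/6)² = 1.778
te_Ticketing = (1 + 4·5 + 9)/6 = 30/6 = 5; σ²_Ticketing = ((9−1)/6)² = 1.778
te_Staff briefing = (4 + 4·5 + 6)/6 = 30/6 = 5; σ²_Staff briefing = ((6−4)/6)² = 0.111

Forward pass:
ES_Catering order = 0; EF_Catering order = 6
ES_AV setup = 0; EF_AV setup = 12
ES_Stage build = 0; EF_Stage build = 5
ES_Marketing push = 5; EF_Marketing push = 5+5 = 10
ES_Ticketing = 6; EF_Ticketing = 6+5 = 11
ES_Staff briefing = max(EF_Catering order=6, EF_AV setup=12, EF_Stage build=5, EF_Marketing push=10, EF_Ticketing=11) = 12; EF_Staff briefing = 12+5 = 17
Expected project duration μ = 17 days. Critical path: AV setup → Staff briefing.

Variance along critical path = 2.778 + 0.111 = 2.889; σ = √2.889 = 1.700 days.
Z = (19 − 17) / 1.700 = 1.177
P(T ≤ 19) = Φ(1.177) ≈ 0.880

0.880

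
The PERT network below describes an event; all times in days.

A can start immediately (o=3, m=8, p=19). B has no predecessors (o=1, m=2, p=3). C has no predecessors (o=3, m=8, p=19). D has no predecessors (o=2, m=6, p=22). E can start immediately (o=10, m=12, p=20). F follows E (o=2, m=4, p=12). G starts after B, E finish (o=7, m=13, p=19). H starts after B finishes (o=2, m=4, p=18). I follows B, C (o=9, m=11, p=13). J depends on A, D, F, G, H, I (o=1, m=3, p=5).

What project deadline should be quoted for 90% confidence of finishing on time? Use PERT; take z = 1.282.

32.4 days

te_A = (3 + 4·8 + 19)/6 = 54/6 = 9; σ²_A = ((19−3)/6)² = 7.111
te_B = (1 + 4·2 + 3)/6 = 12/6 = 2; σ²_B = ((3−1)/6)² = 0.111
te_C = (3 + 4·8 + 19)/6 = 54/6 = 9; σ²_C = ((19−3)/6)² = 7.111
te_D = (2 + 4·6 + 22)/6 = 48/6 = 8; σ²_D = ((22−2)/6)² = 11.111
te_E = (10 + 4·12 + 20)/6 = 78/6 = 13; σ²_E = ((20−10)/6)² = 2.778
te_F = (2 + 4·4 + 12)/6 = 30/6 = 5; σ²_F = ((12−2)/6)² = 2.778
te_G = (7 + 4·13 + 19)/6 = 78/6 = 13; σ²_G = ((19−7)/6)² = 4.000
te_H = (2 + 4·4 + 18)/6 = 36/6 = 6; σ²_H = ((18−2)/6)² = 7.111
te_I = (9 + 4·11 + 13)/6 = 66/6 = 11; σ²_I = ((13−9)/6)² = 0.444
te_J = (1 + 4·3 + 5)/6 = 18/6 = 3; σ²_J = ((5−1)/6)² = 0.444

Forward pass:
ES_A = 0; EF_A = 9
ES_B = 0; EF_B = 2
ES_C = 0; EF_C = 9
ES_D = 0; EF_D = 8
ES_E = 0; EF_E = 13
ES_F = 13; EF_F = 13+5 = 18
ES_G = max(EF_B=2, EF_E=13) = 13; EF_G = 13+13 = 26
ES_H = 2; EF_H = 2+6 = 8
ES_I = max(EF_B=2, EF_C=9) = 9; EF_I = 9+11 = 20
ES_J = max(EF_A=9, EF_D=8, EF_F=18, EF_G=26, EF_H=8, EF_I=20) = 26; EF_J = 26+3 = 29
Expected project duration μ = 29 days. Critical path: E → G → J.

Variance along critical path = 2.778 + 4.000 + 0.444 = 7.222; σ = 2.687 days.
D = μ + z·σ = 29 + 1.282·2.687 = 32.4 days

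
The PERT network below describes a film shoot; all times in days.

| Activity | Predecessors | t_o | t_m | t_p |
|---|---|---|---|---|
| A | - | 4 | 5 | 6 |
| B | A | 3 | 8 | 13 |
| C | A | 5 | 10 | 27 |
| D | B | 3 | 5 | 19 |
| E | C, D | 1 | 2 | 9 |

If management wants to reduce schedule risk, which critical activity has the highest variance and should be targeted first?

D

te_A = (4 + 4·5 + 6)/6 = 30/6 = 5; σ²_A = ((6−4)/6)² = 0.111
te_B = (3 + 4·8 + 13)/6 = 48/6 = 8; σ²_B = ((13−3)/6)² = 2.778
te_C = (5 + 4·10 + 27)/6 = 72/6 = 12; σ²_C = ((27−5)/6)² = 13.444
te_D = (3 + 4·5 + 19)/6 = 42/6 = 7; σ²_D = ((19−3)/6)² = 7.111
te_E = (1 + 4·2 + 9)/6 = 18/6 = 3; σ²_E = ((9−1)/6)² = 1.778

Forward pass:
ES_A = 0; EF_A = 5
ES_B = 5; EF_B = 5+8 = 13
ES_C = 5; EF_C = 5+12 = 17
ES_D = 13; EF_D = 13+7 = 20
ES_E = max(EF_C=17, EF_D=20) = 20; EF_E = 20+3 = 23
Expected project duration μ = 23 days. Critical path: A → B → D → E.

Variances on critical path: σ²_A=0.111, σ²_B=2.778, σ²_D=7.111, σ²_E=1.778.
Largest is σ²_D = 7.111.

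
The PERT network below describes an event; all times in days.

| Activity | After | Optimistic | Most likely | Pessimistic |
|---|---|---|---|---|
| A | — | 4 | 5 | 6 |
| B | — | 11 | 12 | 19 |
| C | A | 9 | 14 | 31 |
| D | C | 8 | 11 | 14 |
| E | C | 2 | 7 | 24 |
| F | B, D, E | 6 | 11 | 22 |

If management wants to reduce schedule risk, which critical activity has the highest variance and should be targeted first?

te_A = (4 + 4·5 + 6)/6 = 30/6 = 5; σ²_A = ((6−4)/6)² = 0.111
te_B = (11 + 4·12 + 19)/6 = 78/6 = 13; σ²_B = ((19−11)/6)² = 1.778
te_C = (9 + 4·14 + 31)/6 = 96/6 = 16; σ²_C = ((31−9)/6)² = 13.444
te_D = (8 + 4·11 + 14)/6 = 66/6 = 11; σ²_D = ((14−8)/6)² = 1.000
te_E = (2 + 4·7 + 24)/6 = 54/6 = 9; σ²_E = ((24−2)/6)² = 13.444
te_F = (6 + 4·11 + 22)/6 = 72/6 = 12; σ²_F = ((22−6)/6)² = 7.111

Forward pass:
ES_A = 0; EF_A = 5
ES_B = 0; EF_B = 13
ES_C = 5; EF_C = 5+16 = 21
ES_D = 21; EF_D = 21+11 = 32
ES_E = 21; EF_E = 21+9 = 30
ES_F = max(EF_B=13, EF_D=32, EF_E=30) = 32; EF_F = 32+12 = 44
Expected project duration μ = 44 days. Critical path: A → C → D → F.

Variances on critical path: σ²_A=0.111, σ²_C=13.444, σ²_D=1.000, σ²_F=7.111.
Largest is σ²_C = 13.444.

C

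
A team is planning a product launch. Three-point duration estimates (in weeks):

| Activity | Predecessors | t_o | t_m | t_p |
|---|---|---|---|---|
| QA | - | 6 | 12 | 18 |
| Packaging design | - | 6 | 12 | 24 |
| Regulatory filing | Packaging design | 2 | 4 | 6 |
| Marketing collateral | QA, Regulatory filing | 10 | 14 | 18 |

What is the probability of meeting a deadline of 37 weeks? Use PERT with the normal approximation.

te_QA = (6 + 4·12 + 18)/6 = 72/6 = 12; σ²_QA = ((18−6)/6)² = 4.000
te_Packaging design = (6 + 4·12 + 24)/6 = 78/6 = 13; σ²_Packaging design = ((24−6)/6)² = 9.000
te_Regulatory filing = (2 + 4·4 + 6)/6 = 24/6 = 4; σ²_Regulatory filing = ((6−2)/6)² = 0.444
te_Marketing collateral = (10 + 4·14 + 18)/6 = 84/6 = 14; σ²_Marketing collateral = ((18−10)/6)² = 1.778

Forward pass:
ES_QA = 0; EF_QA = 12
ES_Packaging design = 0; EF_Packaging design = 13
ES_Regulatory filing = 13; EF_Regulatory filing = 13+4 = 17
ES_Marketing collateral = max(EF_QA=12, EF_Regulatory filing=17) = 17; EF_Marketing collateral = 17+14 = 31
Expected project duration μ = 31 weeks. Critical path: Packaging design → Regulatory filing → Marketing collateral.

Variance along critical path = 9.000 + 0.444 + 1.778 = 11.222; σ = √11.222 = 3.350 weeks.
Z = (37 − 31) / 3.350 = 1.791
P(T ≤ 37) = Φ(1.791) ≈ 0.963

0.963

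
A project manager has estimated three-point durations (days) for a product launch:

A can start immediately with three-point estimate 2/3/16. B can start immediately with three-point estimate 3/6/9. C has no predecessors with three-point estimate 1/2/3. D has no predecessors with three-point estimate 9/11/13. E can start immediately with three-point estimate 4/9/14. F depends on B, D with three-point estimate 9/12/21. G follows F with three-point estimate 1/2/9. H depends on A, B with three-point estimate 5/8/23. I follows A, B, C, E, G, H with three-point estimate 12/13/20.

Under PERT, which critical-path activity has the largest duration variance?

F

te_A = (2 + 4·3 + 16)/6 = 30/6 = 5; σ²_A = ((16−2)/6)² = 5.444
te_B = (3 + 4·6 + 9)/6 = 36/6 = 6; σ²_B = ((9−3)/6)² = 1.000
te_C = (1 + 4·2 + 3)/6 = 12/6 = 2; σ²_C = ((3−1)/6)² = 0.111
te_D = (9 + 4·11 + 13)/6 = 66/6 = 11; σ²_D = ((13−9)/6)² = 0.444
te_E = (4 + 4·9 + 14)/6 = 54/6 = 9; σ²_E = ((14−4)/6)² = 2.778
te_F = (9 + 4·12 + 21)/6 = 78/6 = 13; σ²_F = ((21−9)/6)² = 4.000
te_G = (1 + 4·2 + 9)/6 = 18/6 = 3; σ²_G = ((9−1)/6)² = 1.778
te_H = (5 + 4·8 + 23)/6 = 60/6 = 10; σ²_H = ((23−5)/6)² = 9.000
te_I = (12 + 4·13 + 20)/6 = 84/6 = 14; σ²_I = ((20−12)/6)² = 1.778

Forward pass:
ES_A = 0; EF_A = 5
ES_B = 0; EF_B = 6
ES_C = 0; EF_C = 2
ES_D = 0; EF_D = 11
ES_E = 0; EF_E = 9
ES_F = max(EF_B=6, EF_D=11) = 11; EF_F = 11+13 = 24
ES_G = 24; EF_G = 24+3 = 27
ES_H = max(EF_A=5, EF_B=6) = 6; EF_H = 6+10 = 16
ES_I = max(EF_A=5, EF_B=6, EF_C=2, EF_E=9, EF_G=27, EF_H=16) = 27; EF_I = 27+14 = 41
Expected project duration μ = 41 days. Critical path: D → F → G → I.

Variances on critical path: σ²_D=0.444, σ²_F=4.000, σ²_G=1.778, σ²_I=1.778.
Largest is σ²_F = 4.000.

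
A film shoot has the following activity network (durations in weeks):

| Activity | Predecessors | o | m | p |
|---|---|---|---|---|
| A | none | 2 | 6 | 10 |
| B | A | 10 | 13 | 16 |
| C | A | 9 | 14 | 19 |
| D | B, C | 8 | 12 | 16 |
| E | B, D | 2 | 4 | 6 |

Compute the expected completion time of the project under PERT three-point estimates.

te_A = (2 + 4·6 + 10)/6 = 36/6 = 6
te_B = (10 + 4·13 + 16)/6 = 78/6 = 13
te_C = (9 + 4·14 + 19)/6 = 84/6 = 14
te_D = (8 + 4·12 + 16)/6 = 72/6 = 12
te_E = (2 + 4·4 + 6)/6 = 24/6 = 4

Forward pass:
ES_A = 0; EF_A = 6
ES_B = 6; EF_B = 6+13 = 19
ES_C = 6; EF_C = 6+14 = 20
ES_D = max(EF_B=19, EF_C=20) = 20; EF_D = 20+12 = 32
ES_E = max(EF_B=19, EF_D=32) = 32; EF_E = 32+4 = 36
Expected project duration μ = 36 weeks. Critical path: A → C → D → E.

36 weeks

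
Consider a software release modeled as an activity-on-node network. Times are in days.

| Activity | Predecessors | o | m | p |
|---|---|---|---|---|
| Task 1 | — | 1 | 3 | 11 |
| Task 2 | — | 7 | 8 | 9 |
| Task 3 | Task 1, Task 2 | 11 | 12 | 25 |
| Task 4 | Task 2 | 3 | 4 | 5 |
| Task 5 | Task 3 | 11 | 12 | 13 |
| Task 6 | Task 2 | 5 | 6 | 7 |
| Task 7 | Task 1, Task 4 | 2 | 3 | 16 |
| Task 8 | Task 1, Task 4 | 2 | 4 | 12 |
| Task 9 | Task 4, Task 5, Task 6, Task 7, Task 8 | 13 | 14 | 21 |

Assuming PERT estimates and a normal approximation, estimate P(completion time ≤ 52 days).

te_Task 1 = (1 + 4·3 + 11)/6 = 24/6 = 4; σ²_Task 1 = ((11−1)/6)² = 2.778
te_Task 2 = (7 + 4·8 + 9)/6 = 48/6 = 8; σ²_Task 2 = ((9−7)/6)² = 0.111
te_Task 3 = (11 + 4·12 + 25)/6 = 84/6 = 14; σ²_Task 3 = ((25−11)/6)² = 5.444
te_Task 4 = (3 + 4·4 + 5)/6 = 24/6 = 4; σ²_Task 4 = ((5−3)/6)² = 0.111
te_Task 5 = (11 + 4·12 + 13)/6 = 72/6 = 12; σ²_Task 5 = ((13−11)/6)² = 0.111
te_Task 6 = (5 + 4·6 + 7)/6 = 36/6 = 6; σ²_Task 6 = ((7−5)/6)² = 0.111
te_Task 7 = (2 + 4·3 + 16)/6 = 30/6 = 5; σ²_Task 7 = ((16−2)/6)² = 5.444
te_Task 8 = (2 + 4·4 + 12)/6 = 30/6 = 5; σ²_Task 8 = ((12−2)/6)² = 2.778
te_Task 9 = (13 + 4·14 + 21)/6 = 90/6 = 15; σ²_Task 9 = ((21−13)/6)² = 1.778

Forward pass:
ES_Task 1 = 0; EF_Task 1 = 4
ES_Task 2 = 0; EF_Task 2 = 8
ES_Task 3 = max(EF_Task 1=4, EF_Task 2=8) = 8; EF_Task 3 = 8+14 = 22
ES_Task 4 = 8; EF_Task 4 = 8+4 = 12
ES_Task 5 = 22; EF_Task 5 = 22+12 = 34
ES_Task 6 = 8; EF_Task 6 = 8+6 = 14
ES_Task 7 = max(EF_Task 1=4, EF_Task 4=12) = 12; EF_Task 7 = 12+5 = 17
ES_Task 8 = max(EF_Task 1=4, EF_Task 4=12) = 12; EF_Task 8 = 12+5 = 17
ES_Task 9 = max(EF_Task 4=12, EF_Task 5=34, EF_Task 6=14, EF_Task 7=17, EF_Task 8=17) = 34; EF_Task 9 = 34+15 = 49
Expected project duration μ = 49 days. Critical path: Task 2 → Task 3 → Task 5 → Task 9.

Variance along critical path = 0.111 + 5.444 + 0.111 + 1.778 = 7.444; σ = √7.444 = 2.728 days.
Z = (52 − 49) / 2.728 = 1.100
P(T ≤ 52) = Φ(1.100) ≈ 0.864

0.864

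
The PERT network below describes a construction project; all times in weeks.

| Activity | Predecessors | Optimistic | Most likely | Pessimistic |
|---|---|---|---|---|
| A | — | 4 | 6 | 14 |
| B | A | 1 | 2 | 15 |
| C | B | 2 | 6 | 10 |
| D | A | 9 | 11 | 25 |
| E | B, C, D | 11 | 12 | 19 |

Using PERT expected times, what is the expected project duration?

te_A = (4 + 4·6 + 14)/6 = 42/6 = 7
te_B = (1 + 4·2 + 15)/6 = 24/6 = 4
te_C = (2 + 4·6 + 10)/6 = 36/6 = 6
te_D = (9 + 4·11 + 25)/6 = 78/6 = 13
te_E = (11 + 4·12 + 19)/6 = 78/6 = 13

Forward pass:
ES_A = 0; EF_A = 7
ES_B = 7; EF_B = 7+4 = 11
ES_C = 11; EF_C = 11+6 = 17
ES_D = 7; EF_D = 7+13 = 20
ES_E = max(EF_B=11, EF_C=17, EF_D=20) = 20; EF_E = 20+13 = 33
Expected project duration μ = 33 weeks. Critical path: A → D → E.

33 weeks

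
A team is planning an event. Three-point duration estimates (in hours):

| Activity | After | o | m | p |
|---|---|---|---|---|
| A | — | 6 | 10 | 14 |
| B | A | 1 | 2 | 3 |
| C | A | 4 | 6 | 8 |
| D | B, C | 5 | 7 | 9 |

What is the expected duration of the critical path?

te_A = (6 + 4·10 + 14)/6 = 60/6 = 10
te_B = (1 + 4·2 + 3)/6 = 12/6 = 2
te_C = (4 + 4·6 + 8)/6 = 36/6 = 6
te_D = (5 + 4·7 + 9)/6 = 42/6 = 7

Forward pass:
ES_A = 0; EF_A = 10
ES_B = 10; EF_B = 10+2 = 12
ES_C = 10; EF_C = 10+6 = 16
ES_D = max(EF_B=12, EF_C=16) = 16; EF_D = 16+7 = 23
Expected project duration μ = 23 hours. Critical path: A → C → D.

23 hours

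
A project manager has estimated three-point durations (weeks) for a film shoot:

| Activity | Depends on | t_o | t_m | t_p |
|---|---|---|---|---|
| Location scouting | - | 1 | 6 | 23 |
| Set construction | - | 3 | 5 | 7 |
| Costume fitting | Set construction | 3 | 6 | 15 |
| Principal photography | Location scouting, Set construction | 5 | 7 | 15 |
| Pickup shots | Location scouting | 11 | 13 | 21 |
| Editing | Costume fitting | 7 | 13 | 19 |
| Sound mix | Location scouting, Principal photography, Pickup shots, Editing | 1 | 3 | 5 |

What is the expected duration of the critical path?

28 weeks

te_Location scouting = (1 + 4·6 + 23)/6 = 48/6 = 8
te_Set construction = (3 + 4·5 + 7)/6 = 30/6 = 5
te_Costume fitting = (3 + 4·6 + 15)/6 = 42/6 = 7
te_Principal photography = (5 + 4·7 + 15)/6 = 48/6 = 8
te_Pickup shots = (11 + 4·13 + 21)/6 = 84/6 = 14
te_Editing = (7 + 4·13 + 19)/6 = 78/6 = 13
te_Sound mix = (1 + 4·3 + 5)/6 = 18/6 = 3

Forward pass:
ES_Location scouting = 0; EF_Location scouting = 8
ES_Set construction = 0; EF_Set construction = 5
ES_Costume fitting = 5; EF_Costume fitting = 5+7 = 12
ES_Principal photography = max(EF_Location scouting=8, EF_Set construction=5) = 8; EF_Principal photography = 8+8 = 16
ES_Pickup shots = 8; EF_Pickup shots = 8+14 = 22
ES_Editing = 12; EF_Editing = 12+13 = 25
ES_Sound mix = max(EF_Location scouting=8, EF_Principal photography=16, EF_Pickup shots=22, EF_Editing=25) = 25; EF_Sound mix = 25+3 = 28
Expected project duration μ = 28 weeks. Critical path: Set construction → Costume fitting → Editing → Sound mix.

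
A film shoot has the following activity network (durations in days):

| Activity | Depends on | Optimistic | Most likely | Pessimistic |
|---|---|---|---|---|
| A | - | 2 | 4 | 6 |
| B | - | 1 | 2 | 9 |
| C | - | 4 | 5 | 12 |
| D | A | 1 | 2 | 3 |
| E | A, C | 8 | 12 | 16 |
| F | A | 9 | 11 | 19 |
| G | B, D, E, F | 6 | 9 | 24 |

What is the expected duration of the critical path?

29 days

te_A = (2 + 4·4 + 6)/6 = 24/6 = 4
te_B = (1 + 4·2 + 9)/6 = 18/6 = 3
te_C = (4 + 4·5 + 12)/6 = 36/6 = 6
te_D = (1 + 4·2 + 3)/6 = 12/6 = 2
te_E = (8 + 4·12 + 16)/6 = 72/6 = 12
te_F = (9 + 4·11 + 19)/6 = 72/6 = 12
te_G = (6 + 4·9 + 24)/6 = 66/6 = 11

Forward pass:
ES_A = 0; EF_A = 4
ES_B = 0; EF_B = 3
ES_C = 0; EF_C = 6
ES_D = 4; EF_D = 4+2 = 6
ES_E = max(EF_A=4, EF_C=6) = 6; EF_E = 6+12 = 18
ES_F = 4; EF_F = 4+12 = 16
ES_G = max(EF_B=3, EF_D=6, EF_E=18, EF_F=16) = 18; EF_G = 18+11 = 29
Expected project duration μ = 29 days. Critical path: C → E → G.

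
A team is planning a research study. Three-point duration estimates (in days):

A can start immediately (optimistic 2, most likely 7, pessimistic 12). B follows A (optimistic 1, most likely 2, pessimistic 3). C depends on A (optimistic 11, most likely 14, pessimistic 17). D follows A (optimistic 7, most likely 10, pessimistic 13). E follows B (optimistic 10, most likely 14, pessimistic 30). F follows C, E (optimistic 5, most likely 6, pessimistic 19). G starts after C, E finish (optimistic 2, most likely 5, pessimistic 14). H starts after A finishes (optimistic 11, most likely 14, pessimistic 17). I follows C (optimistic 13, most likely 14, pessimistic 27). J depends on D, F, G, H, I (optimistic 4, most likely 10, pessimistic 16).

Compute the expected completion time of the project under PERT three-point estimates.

te_A = (2 + 4·7 + 12)/6 = 42/6 = 7
te_B = (1 + 4·2 + 3)/6 = 12/6 = 2
te_C = (11 + 4·14 + 17)/6 = 84/6 = 14
te_D = (7 + 4·10 + 13)/6 = 60/6 = 10
te_E = (10 + 4·14 + 30)/6 = 96/6 = 16
te_F = (5 + 4·6 + 19)/6 = 48/6 = 8
te_G = (2 + 4·5 + 14)/6 = 36/6 = 6
te_H = (11 + 4·14 + 17)/6 = 84/6 = 14
te_I = (13 + 4·14 + 27)/6 = 96/6 = 16
te_J = (4 + 4·10 + 16)/6 = 60/6 = 10

Forward pass:
ES_A = 0; EF_A = 7
ES_B = 7; EF_B = 7+2 = 9
ES_C = 7; EF_C = 7+14 = 21
ES_D = 7; EF_D = 7+10 = 17
ES_E = 9; EF_E = 9+16 = 25
ES_F = max(EF_C=21, EF_E=25) = 25; EF_F = 25+8 = 33
ES_G = max(EF_C=21, EF_E=25) = 25; EF_G = 25+6 = 31
ES_H = 7; EF_H = 7+14 = 21
ES_I = 21; EF_I = 21+16 = 37
ES_J = max(EF_D=17, EF_F=33, EF_G=31, EF_H=21, EF_I=37) = 37; EF_J = 37+10 = 47
Expected project duration μ = 47 days. Critical path: A → C → I → J.

47 days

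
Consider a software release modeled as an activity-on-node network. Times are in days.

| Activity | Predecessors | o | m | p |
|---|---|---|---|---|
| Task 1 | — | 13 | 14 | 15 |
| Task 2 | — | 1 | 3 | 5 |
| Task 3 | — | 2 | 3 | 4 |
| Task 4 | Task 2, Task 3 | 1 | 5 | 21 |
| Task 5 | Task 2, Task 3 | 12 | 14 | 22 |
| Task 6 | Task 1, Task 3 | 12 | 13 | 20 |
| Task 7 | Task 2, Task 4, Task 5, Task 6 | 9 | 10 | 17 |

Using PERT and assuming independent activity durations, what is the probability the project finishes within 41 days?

te_Task 1 = (13 + 4·14 + 15)/6 = 84/6 = 14; σ²_Task 1 = ((15−13)/6)² = 0.111
te_Task 2 = (1 + 4·3 + 5)/6 = 18/6 = 3; σ²_Task 2 = ((5−1)/6)² = 0.444
te_Task 3 = (2 + 4·3 + 4)/6 = 18/6 = 3; σ²_Task 3 = ((4−2)/6)² = 0.111
te_Task 4 = (1 + 4·5 + 21)/6 = 42/6 = 7; σ²_Task 4 = ((21−1)/6)² = 11.111
te_Task 5 = (12 + 4·14 + 22)/6 = 90/6 = 15; σ²_Task 5 = ((22−12)/6)² = 2.778
te_Task 6 = (12 + 4·13 + 20)/6 = 84/6 = 14; σ²_Task 6 = ((20−12)/6)² = 1.778
te_Task 7 = (9 + 4·10 + 17)/6 = 66/6 = 11; σ²_Task 7 = ((17−9)/6)² = 1.778

Forward pass:
ES_Task 1 = 0; EF_Task 1 = 14
ES_Task 2 = 0; EF_Task 2 = 3
ES_Task 3 = 0; EF_Task 3 = 3
ES_Task 4 = max(EF_Task 2=3, EF_Task 3=3) = 3; EF_Task 4 = 3+7 = 10
ES_Task 5 = max(EF_Task 2=3, EF_Task 3=3) = 3; EF_Task 5 = 3+15 = 18
ES_Task 6 = max(EF_Task 1=14, EF_Task 3=3) = 14; EF_Task 6 = 14+14 = 28
ES_Task 7 = max(EF_Task 2=3, EF_Task 4=10, EF_Task 5=18, EF_Task 6=28) = 28; EF_Task 7 = 28+11 = 39
Expected project duration μ = 39 days. Critical path: Task 1 → Task 6 → Task 7.

Variance along critical path = 0.111 + 1.778 + 1.778 = 3.667; σ = √3.667 = 1.915 days.
Z = (41 − 39) / 1.915 = 1.044
P(T ≤ 41) = Φ(1.044) ≈ 0.852

0.852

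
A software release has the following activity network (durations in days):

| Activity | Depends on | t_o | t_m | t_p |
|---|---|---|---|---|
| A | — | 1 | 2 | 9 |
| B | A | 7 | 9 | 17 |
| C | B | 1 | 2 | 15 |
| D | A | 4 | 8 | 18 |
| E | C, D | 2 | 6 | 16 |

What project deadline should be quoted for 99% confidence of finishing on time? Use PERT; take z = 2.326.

33.1 days

te_A = (1 + 4·2 + 9)/6 = 18/6 = 3; σ²_A = ((9−1)/6)² = 1.778
te_B = (7 + 4·9 + 17)/6 = 60/6 = 10; σ²_B = ((17−7)/6)² = 2.778
te_C = (1 + 4·2 + 15)/6 = 24/6 = 4; σ²_C = ((15−1)/6)² = 5.444
te_D = (4 + 4·8 + 18)/6 = 54/6 = 9; σ²_D = ((18−4)/6)² = 5.444
te_E = (2 + 4·6 + 16)/6 = 42/6 = 7; σ²_E = ((16−2)/6)² = 5.444

Forward pass:
ES_A = 0; EF_A = 3
ES_B = 3; EF_B = 3+10 = 13
ES_C = 13; EF_C = 13+4 = 17
ES_D = 3; EF_D = 3+9 = 12
ES_E = max(EF_C=17, EF_D=12) = 17; EF_E = 17+7 = 24
Expected project duration μ = 24 days. Critical path: A → B → C → E.

Variance along critical path = 1.778 + 2.778 + 5.444 + 5.444 = 15.444; σ = 3.930 days.
D = μ + z·σ = 24 + 2.326·3.930 = 33.1 days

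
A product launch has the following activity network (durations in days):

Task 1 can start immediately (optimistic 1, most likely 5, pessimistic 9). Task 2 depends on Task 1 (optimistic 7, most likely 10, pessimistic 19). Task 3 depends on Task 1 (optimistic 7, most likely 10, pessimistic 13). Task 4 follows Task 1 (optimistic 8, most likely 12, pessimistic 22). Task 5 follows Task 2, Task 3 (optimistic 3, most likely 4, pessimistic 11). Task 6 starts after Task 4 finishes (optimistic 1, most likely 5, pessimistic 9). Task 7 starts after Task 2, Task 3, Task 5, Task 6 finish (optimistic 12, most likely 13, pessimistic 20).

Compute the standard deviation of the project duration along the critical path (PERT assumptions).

3.28 days

te_Task 1 = (1 + 4·5 + 9)/6 = 30/6 = 5; σ²_Task 1 = ((9−1)/6)² = 1.778
te_Task 2 = (7 + 4·10 + 19)/6 = 66/6 = 11; σ²_Task 2 = ((19−7)/6)² = 4.000
te_Task 3 = (7 + 4·10 + 13)/6 = 60/6 = 10; σ²_Task 3 = ((13−7)/6)² = 1.000
te_Task 4 = (8 + 4·12 + 22)/6 = 78/6 = 13; σ²_Task 4 = ((22−8)/6)² = 5.444
te_Task 5 = (3 + 4·4 + 11)/6 = 30/6 = 5; σ²_Task 5 = ((11−3)/6)² = 1.778
te_Task 6 = (1 + 4·5 + 9)/6 = 30/6 = 5; σ²_Task 6 = ((9−1)/6)² = 1.778
te_Task 7 = (12 + 4·13 + 20)/6 = 84/6 = 14; σ²_Task 7 = ((20−12)/6)² = 1.778

Forward pass:
ES_Task 1 = 0; EF_Task 1 = 5
ES_Task 2 = 5; EF_Task 2 = 5+11 = 16
ES_Task 3 = 5; EF_Task 3 = 5+10 = 15
ES_Task 4 = 5; EF_Task 4 = 5+13 = 18
ES_Task 5 = max(EF_Task 2=16, EF_Task 3=15) = 16; EF_Task 5 = 16+5 = 21
ES_Task 6 = 18; EF_Task 6 = 18+5 = 23
ES_Task 7 = max(EF_Task 2=16, EF_Task 3=15, EF_Task 5=21, EF_Task 6=23) = 23; EF_Task 7 = 23+14 = 37
Expected project duration μ = 37 days. Critical path: Task 1 → Task 4 → Task 6 → Task 7.

Variance along critical path = 1.778 + 5.444 + 1.778 + 1.778 = 10.778
σ = √10.778 = 3.283 days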